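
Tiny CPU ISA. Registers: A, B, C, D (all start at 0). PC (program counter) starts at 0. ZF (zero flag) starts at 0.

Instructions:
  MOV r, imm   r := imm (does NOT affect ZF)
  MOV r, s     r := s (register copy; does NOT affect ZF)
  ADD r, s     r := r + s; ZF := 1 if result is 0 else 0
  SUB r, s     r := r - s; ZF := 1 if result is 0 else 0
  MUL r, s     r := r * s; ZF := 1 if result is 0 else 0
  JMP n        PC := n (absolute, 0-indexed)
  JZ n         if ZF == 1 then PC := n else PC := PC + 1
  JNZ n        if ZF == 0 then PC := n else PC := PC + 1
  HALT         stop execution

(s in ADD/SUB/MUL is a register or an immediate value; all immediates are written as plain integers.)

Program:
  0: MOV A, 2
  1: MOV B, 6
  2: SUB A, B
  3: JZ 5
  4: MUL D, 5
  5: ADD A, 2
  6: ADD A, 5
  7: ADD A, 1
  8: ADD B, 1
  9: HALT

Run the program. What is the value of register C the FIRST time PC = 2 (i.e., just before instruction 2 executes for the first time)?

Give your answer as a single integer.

Step 1: PC=0 exec 'MOV A, 2'. After: A=2 B=0 C=0 D=0 ZF=0 PC=1
Step 2: PC=1 exec 'MOV B, 6'. After: A=2 B=6 C=0 D=0 ZF=0 PC=2
First time PC=2: C=0

0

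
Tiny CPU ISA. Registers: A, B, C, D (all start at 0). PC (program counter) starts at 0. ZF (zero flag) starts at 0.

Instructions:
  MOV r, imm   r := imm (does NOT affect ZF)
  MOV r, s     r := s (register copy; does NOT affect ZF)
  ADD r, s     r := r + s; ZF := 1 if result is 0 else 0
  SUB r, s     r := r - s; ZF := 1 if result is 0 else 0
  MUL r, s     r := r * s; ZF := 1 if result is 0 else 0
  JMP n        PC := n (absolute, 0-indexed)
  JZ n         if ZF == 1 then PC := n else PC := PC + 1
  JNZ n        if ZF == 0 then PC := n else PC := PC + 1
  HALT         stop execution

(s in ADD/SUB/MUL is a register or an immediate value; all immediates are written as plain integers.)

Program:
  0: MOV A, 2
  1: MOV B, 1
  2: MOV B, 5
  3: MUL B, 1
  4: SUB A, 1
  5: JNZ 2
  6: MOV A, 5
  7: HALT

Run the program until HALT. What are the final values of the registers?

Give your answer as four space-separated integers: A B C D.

Answer: 5 5 0 0

Derivation:
Step 1: PC=0 exec 'MOV A, 2'. After: A=2 B=0 C=0 D=0 ZF=0 PC=1
Step 2: PC=1 exec 'MOV B, 1'. After: A=2 B=1 C=0 D=0 ZF=0 PC=2
Step 3: PC=2 exec 'MOV B, 5'. After: A=2 B=5 C=0 D=0 ZF=0 PC=3
Step 4: PC=3 exec 'MUL B, 1'. After: A=2 B=5 C=0 D=0 ZF=0 PC=4
Step 5: PC=4 exec 'SUB A, 1'. After: A=1 B=5 C=0 D=0 ZF=0 PC=5
Step 6: PC=5 exec 'JNZ 2'. After: A=1 B=5 C=0 D=0 ZF=0 PC=2
Step 7: PC=2 exec 'MOV B, 5'. After: A=1 B=5 C=0 D=0 ZF=0 PC=3
Step 8: PC=3 exec 'MUL B, 1'. After: A=1 B=5 C=0 D=0 ZF=0 PC=4
Step 9: PC=4 exec 'SUB A, 1'. After: A=0 B=5 C=0 D=0 ZF=1 PC=5
Step 10: PC=5 exec 'JNZ 2'. After: A=0 B=5 C=0 D=0 ZF=1 PC=6
Step 11: PC=6 exec 'MOV A, 5'. After: A=5 B=5 C=0 D=0 ZF=1 PC=7
Step 12: PC=7 exec 'HALT'. After: A=5 B=5 C=0 D=0 ZF=1 PC=7 HALTED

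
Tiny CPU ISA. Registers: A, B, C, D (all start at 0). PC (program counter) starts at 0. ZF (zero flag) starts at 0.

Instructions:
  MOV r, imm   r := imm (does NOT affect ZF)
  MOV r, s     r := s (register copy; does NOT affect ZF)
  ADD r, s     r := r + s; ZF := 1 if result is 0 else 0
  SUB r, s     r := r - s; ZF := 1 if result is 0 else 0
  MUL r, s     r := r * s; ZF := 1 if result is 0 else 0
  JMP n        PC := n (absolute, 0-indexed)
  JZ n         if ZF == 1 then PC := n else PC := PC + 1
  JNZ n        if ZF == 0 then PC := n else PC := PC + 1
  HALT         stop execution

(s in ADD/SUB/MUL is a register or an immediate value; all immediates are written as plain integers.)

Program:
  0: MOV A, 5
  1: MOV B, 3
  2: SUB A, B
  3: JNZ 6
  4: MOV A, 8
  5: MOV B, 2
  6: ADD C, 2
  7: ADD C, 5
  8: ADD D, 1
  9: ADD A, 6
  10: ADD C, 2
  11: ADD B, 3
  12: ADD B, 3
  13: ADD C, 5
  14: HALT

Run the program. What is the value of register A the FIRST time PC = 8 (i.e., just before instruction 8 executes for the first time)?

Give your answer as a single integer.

Step 1: PC=0 exec 'MOV A, 5'. After: A=5 B=0 C=0 D=0 ZF=0 PC=1
Step 2: PC=1 exec 'MOV B, 3'. After: A=5 B=3 C=0 D=0 ZF=0 PC=2
Step 3: PC=2 exec 'SUB A, B'. After: A=2 B=3 C=0 D=0 ZF=0 PC=3
Step 4: PC=3 exec 'JNZ 6'. After: A=2 B=3 C=0 D=0 ZF=0 PC=6
Step 5: PC=6 exec 'ADD C, 2'. After: A=2 B=3 C=2 D=0 ZF=0 PC=7
Step 6: PC=7 exec 'ADD C, 5'. After: A=2 B=3 C=7 D=0 ZF=0 PC=8
First time PC=8: A=2

2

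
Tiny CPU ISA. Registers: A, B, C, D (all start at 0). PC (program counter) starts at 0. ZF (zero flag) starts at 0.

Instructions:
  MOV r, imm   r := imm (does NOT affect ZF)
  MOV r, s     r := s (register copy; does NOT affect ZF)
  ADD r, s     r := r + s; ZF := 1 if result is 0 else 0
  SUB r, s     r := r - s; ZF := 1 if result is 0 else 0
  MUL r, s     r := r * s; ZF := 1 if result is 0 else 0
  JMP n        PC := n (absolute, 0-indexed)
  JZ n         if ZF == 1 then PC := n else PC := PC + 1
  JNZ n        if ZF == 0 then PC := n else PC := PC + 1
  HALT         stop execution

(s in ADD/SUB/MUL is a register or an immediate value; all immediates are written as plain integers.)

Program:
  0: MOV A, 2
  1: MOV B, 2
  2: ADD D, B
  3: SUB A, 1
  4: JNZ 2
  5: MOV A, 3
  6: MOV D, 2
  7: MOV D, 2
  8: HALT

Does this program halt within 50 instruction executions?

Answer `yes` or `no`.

Step 1: PC=0 exec 'MOV A, 2'. After: A=2 B=0 C=0 D=0 ZF=0 PC=1
Step 2: PC=1 exec 'MOV B, 2'. After: A=2 B=2 C=0 D=0 ZF=0 PC=2
Step 3: PC=2 exec 'ADD D, B'. After: A=2 B=2 C=0 D=2 ZF=0 PC=3
Step 4: PC=3 exec 'SUB A, 1'. After: A=1 B=2 C=0 D=2 ZF=0 PC=4
Step 5: PC=4 exec 'JNZ 2'. After: A=1 B=2 C=0 D=2 ZF=0 PC=2
Step 6: PC=2 exec 'ADD D, B'. After: A=1 B=2 C=0 D=4 ZF=0 PC=3
Step 7: PC=3 exec 'SUB A, 1'. After: A=0 B=2 C=0 D=4 ZF=1 PC=4
Step 8: PC=4 exec 'JNZ 2'. After: A=0 B=2 C=0 D=4 ZF=1 PC=5
Step 9: PC=5 exec 'MOV A, 3'. After: A=3 B=2 C=0 D=4 ZF=1 PC=6
Step 10: PC=6 exec 'MOV D, 2'. After: A=3 B=2 C=0 D=2 ZF=1 PC=7
Step 11: PC=7 exec 'MOV D, 2'. After: A=3 B=2 C=0 D=2 ZF=1 PC=8
Step 12: PC=8 exec 'HALT'. After: A=3 B=2 C=0 D=2 ZF=1 PC=8 HALTED

Answer: yes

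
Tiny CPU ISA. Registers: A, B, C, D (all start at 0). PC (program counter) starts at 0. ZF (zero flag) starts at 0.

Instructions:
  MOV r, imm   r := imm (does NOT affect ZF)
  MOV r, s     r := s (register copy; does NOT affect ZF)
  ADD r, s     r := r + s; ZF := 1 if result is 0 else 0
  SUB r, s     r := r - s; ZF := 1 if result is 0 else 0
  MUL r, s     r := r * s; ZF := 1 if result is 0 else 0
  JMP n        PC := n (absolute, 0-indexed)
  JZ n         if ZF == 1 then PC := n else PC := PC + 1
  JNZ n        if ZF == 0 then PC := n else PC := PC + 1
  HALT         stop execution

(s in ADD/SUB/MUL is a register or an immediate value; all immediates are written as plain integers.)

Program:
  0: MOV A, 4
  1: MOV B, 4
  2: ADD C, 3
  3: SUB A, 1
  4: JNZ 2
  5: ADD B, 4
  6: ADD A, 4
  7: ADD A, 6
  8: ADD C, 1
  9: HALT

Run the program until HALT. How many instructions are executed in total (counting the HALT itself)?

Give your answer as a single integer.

Step 1: PC=0 exec 'MOV A, 4'. After: A=4 B=0 C=0 D=0 ZF=0 PC=1
Step 2: PC=1 exec 'MOV B, 4'. After: A=4 B=4 C=0 D=0 ZF=0 PC=2
Step 3: PC=2 exec 'ADD C, 3'. After: A=4 B=4 C=3 D=0 ZF=0 PC=3
Step 4: PC=3 exec 'SUB A, 1'. After: A=3 B=4 C=3 D=0 ZF=0 PC=4
Step 5: PC=4 exec 'JNZ 2'. After: A=3 B=4 C=3 D=0 ZF=0 PC=2
Step 6: PC=2 exec 'ADD C, 3'. After: A=3 B=4 C=6 D=0 ZF=0 PC=3
Step 7: PC=3 exec 'SUB A, 1'. After: A=2 B=4 C=6 D=0 ZF=0 PC=4
Step 8: PC=4 exec 'JNZ 2'. After: A=2 B=4 C=6 D=0 ZF=0 PC=2
Step 9: PC=2 exec 'ADD C, 3'. After: A=2 B=4 C=9 D=0 ZF=0 PC=3
Step 10: PC=3 exec 'SUB A, 1'. After: A=1 B=4 C=9 D=0 ZF=0 PC=4
Step 11: PC=4 exec 'JNZ 2'. After: A=1 B=4 C=9 D=0 ZF=0 PC=2
Step 12: PC=2 exec 'ADD C, 3'. After: A=1 B=4 C=12 D=0 ZF=0 PC=3
Step 13: PC=3 exec 'SUB A, 1'. After: A=0 B=4 C=12 D=0 ZF=1 PC=4
Step 14: PC=4 exec 'JNZ 2'. After: A=0 B=4 C=12 D=0 ZF=1 PC=5
Step 15: PC=5 exec 'ADD B, 4'. After: A=0 B=8 C=12 D=0 ZF=0 PC=6
Step 16: PC=6 exec 'ADD A, 4'. After: A=4 B=8 C=12 D=0 ZF=0 PC=7
Step 17: PC=7 exec 'ADD A, 6'. After: A=10 B=8 C=12 D=0 ZF=0 PC=8
Step 18: PC=8 exec 'ADD C, 1'. After: A=10 B=8 C=13 D=0 ZF=0 PC=9
Step 19: PC=9 exec 'HALT'. After: A=10 B=8 C=13 D=0 ZF=0 PC=9 HALTED
Total instructions executed: 19

Answer: 19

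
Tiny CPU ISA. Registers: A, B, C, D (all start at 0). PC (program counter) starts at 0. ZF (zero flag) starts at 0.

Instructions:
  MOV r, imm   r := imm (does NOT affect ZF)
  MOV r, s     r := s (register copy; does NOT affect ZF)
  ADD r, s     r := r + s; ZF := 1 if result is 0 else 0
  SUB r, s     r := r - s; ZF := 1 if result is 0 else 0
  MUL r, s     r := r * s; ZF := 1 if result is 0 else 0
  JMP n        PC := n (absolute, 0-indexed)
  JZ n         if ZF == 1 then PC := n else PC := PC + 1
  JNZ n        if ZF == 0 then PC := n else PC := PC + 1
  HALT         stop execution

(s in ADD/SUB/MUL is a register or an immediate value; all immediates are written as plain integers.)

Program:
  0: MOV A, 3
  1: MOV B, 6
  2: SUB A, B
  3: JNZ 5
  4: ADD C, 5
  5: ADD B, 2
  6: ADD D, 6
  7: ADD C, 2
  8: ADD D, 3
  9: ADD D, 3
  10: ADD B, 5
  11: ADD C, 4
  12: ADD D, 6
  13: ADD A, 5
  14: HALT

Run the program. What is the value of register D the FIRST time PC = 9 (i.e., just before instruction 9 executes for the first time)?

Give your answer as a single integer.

Step 1: PC=0 exec 'MOV A, 3'. After: A=3 B=0 C=0 D=0 ZF=0 PC=1
Step 2: PC=1 exec 'MOV B, 6'. After: A=3 B=6 C=0 D=0 ZF=0 PC=2
Step 3: PC=2 exec 'SUB A, B'. After: A=-3 B=6 C=0 D=0 ZF=0 PC=3
Step 4: PC=3 exec 'JNZ 5'. After: A=-3 B=6 C=0 D=0 ZF=0 PC=5
Step 5: PC=5 exec 'ADD B, 2'. After: A=-3 B=8 C=0 D=0 ZF=0 PC=6
Step 6: PC=6 exec 'ADD D, 6'. After: A=-3 B=8 C=0 D=6 ZF=0 PC=7
Step 7: PC=7 exec 'ADD C, 2'. After: A=-3 B=8 C=2 D=6 ZF=0 PC=8
Step 8: PC=8 exec 'ADD D, 3'. After: A=-3 B=8 C=2 D=9 ZF=0 PC=9
First time PC=9: D=9

9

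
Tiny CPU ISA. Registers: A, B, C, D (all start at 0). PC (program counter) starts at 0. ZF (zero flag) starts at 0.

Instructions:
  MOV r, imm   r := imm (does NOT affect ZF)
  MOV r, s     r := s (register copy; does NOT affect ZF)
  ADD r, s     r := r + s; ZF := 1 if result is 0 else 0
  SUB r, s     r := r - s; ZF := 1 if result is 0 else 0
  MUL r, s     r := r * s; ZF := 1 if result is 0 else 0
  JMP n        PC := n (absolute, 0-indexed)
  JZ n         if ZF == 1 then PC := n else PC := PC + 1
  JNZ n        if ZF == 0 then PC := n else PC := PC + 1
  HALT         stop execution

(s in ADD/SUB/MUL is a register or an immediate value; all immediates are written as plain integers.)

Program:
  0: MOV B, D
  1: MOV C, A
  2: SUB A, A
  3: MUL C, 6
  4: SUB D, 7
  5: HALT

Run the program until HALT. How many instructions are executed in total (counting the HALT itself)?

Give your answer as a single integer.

Step 1: PC=0 exec 'MOV B, D'. After: A=0 B=0 C=0 D=0 ZF=0 PC=1
Step 2: PC=1 exec 'MOV C, A'. After: A=0 B=0 C=0 D=0 ZF=0 PC=2
Step 3: PC=2 exec 'SUB A, A'. After: A=0 B=0 C=0 D=0 ZF=1 PC=3
Step 4: PC=3 exec 'MUL C, 6'. After: A=0 B=0 C=0 D=0 ZF=1 PC=4
Step 5: PC=4 exec 'SUB D, 7'. After: A=0 B=0 C=0 D=-7 ZF=0 PC=5
Step 6: PC=5 exec 'HALT'. After: A=0 B=0 C=0 D=-7 ZF=0 PC=5 HALTED
Total instructions executed: 6

Answer: 6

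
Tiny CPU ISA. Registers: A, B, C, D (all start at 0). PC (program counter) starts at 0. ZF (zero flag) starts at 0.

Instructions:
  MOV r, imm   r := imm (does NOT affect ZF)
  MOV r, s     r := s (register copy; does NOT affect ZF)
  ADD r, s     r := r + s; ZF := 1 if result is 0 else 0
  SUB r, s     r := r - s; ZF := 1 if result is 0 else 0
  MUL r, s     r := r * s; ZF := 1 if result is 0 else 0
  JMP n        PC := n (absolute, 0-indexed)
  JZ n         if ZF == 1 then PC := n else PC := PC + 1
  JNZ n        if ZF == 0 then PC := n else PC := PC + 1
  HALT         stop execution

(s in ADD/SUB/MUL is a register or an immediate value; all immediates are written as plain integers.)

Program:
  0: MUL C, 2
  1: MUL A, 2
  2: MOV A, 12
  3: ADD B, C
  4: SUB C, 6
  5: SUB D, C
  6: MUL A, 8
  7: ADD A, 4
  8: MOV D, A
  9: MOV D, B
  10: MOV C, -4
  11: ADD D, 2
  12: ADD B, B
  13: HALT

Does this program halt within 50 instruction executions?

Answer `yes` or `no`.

Answer: yes

Derivation:
Step 1: PC=0 exec 'MUL C, 2'. After: A=0 B=0 C=0 D=0 ZF=1 PC=1
Step 2: PC=1 exec 'MUL A, 2'. After: A=0 B=0 C=0 D=0 ZF=1 PC=2
Step 3: PC=2 exec 'MOV A, 12'. After: A=12 B=0 C=0 D=0 ZF=1 PC=3
Step 4: PC=3 exec 'ADD B, C'. After: A=12 B=0 C=0 D=0 ZF=1 PC=4
Step 5: PC=4 exec 'SUB C, 6'. After: A=12 B=0 C=-6 D=0 ZF=0 PC=5
Step 6: PC=5 exec 'SUB D, C'. After: A=12 B=0 C=-6 D=6 ZF=0 PC=6
Step 7: PC=6 exec 'MUL A, 8'. After: A=96 B=0 C=-6 D=6 ZF=0 PC=7
Step 8: PC=7 exec 'ADD A, 4'. After: A=100 B=0 C=-6 D=6 ZF=0 PC=8
Step 9: PC=8 exec 'MOV D, A'. After: A=100 B=0 C=-6 D=100 ZF=0 PC=9
Step 10: PC=9 exec 'MOV D, B'. After: A=100 B=0 C=-6 D=0 ZF=0 PC=10
Step 11: PC=10 exec 'MOV C, -4'. After: A=100 B=0 C=-4 D=0 ZF=0 PC=11
Step 12: PC=11 exec 'ADD D, 2'. After: A=100 B=0 C=-4 D=2 ZF=0 PC=12
Step 13: PC=12 exec 'ADD B, B'. After: A=100 B=0 C=-4 D=2 ZF=1 PC=13
Step 14: PC=13 exec 'HALT'. After: A=100 B=0 C=-4 D=2 ZF=1 PC=13 HALTED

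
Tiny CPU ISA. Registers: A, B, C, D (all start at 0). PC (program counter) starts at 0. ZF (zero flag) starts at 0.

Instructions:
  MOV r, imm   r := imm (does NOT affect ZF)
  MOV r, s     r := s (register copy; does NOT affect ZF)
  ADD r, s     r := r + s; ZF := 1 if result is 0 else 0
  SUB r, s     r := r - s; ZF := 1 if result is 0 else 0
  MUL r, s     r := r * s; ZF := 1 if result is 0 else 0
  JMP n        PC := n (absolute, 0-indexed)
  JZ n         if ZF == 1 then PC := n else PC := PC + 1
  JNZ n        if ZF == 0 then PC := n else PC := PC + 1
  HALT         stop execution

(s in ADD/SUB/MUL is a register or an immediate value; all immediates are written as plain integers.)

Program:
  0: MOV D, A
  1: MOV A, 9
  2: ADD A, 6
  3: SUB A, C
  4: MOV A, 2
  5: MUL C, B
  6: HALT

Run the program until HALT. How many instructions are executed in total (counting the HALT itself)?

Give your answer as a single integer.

Answer: 7

Derivation:
Step 1: PC=0 exec 'MOV D, A'. After: A=0 B=0 C=0 D=0 ZF=0 PC=1
Step 2: PC=1 exec 'MOV A, 9'. After: A=9 B=0 C=0 D=0 ZF=0 PC=2
Step 3: PC=2 exec 'ADD A, 6'. After: A=15 B=0 C=0 D=0 ZF=0 PC=3
Step 4: PC=3 exec 'SUB A, C'. After: A=15 B=0 C=0 D=0 ZF=0 PC=4
Step 5: PC=4 exec 'MOV A, 2'. After: A=2 B=0 C=0 D=0 ZF=0 PC=5
Step 6: PC=5 exec 'MUL C, B'. After: A=2 B=0 C=0 D=0 ZF=1 PC=6
Step 7: PC=6 exec 'HALT'. After: A=2 B=0 C=0 D=0 ZF=1 PC=6 HALTED
Total instructions executed: 7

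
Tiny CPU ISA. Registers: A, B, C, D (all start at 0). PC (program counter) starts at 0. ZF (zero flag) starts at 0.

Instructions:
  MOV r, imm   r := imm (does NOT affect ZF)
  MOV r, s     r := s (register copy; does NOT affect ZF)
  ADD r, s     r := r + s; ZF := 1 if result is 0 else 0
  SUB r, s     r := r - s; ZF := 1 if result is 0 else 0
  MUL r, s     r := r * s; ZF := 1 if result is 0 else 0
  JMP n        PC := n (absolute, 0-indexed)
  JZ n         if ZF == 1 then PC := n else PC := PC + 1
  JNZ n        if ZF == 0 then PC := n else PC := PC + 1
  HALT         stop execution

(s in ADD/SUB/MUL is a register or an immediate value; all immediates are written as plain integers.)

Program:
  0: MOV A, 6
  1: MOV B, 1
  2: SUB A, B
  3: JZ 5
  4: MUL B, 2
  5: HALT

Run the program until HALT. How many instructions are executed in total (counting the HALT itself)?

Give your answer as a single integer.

Answer: 6

Derivation:
Step 1: PC=0 exec 'MOV A, 6'. After: A=6 B=0 C=0 D=0 ZF=0 PC=1
Step 2: PC=1 exec 'MOV B, 1'. After: A=6 B=1 C=0 D=0 ZF=0 PC=2
Step 3: PC=2 exec 'SUB A, B'. After: A=5 B=1 C=0 D=0 ZF=0 PC=3
Step 4: PC=3 exec 'JZ 5'. After: A=5 B=1 C=0 D=0 ZF=0 PC=4
Step 5: PC=4 exec 'MUL B, 2'. After: A=5 B=2 C=0 D=0 ZF=0 PC=5
Step 6: PC=5 exec 'HALT'. After: A=5 B=2 C=0 D=0 ZF=0 PC=5 HALTED
Total instructions executed: 6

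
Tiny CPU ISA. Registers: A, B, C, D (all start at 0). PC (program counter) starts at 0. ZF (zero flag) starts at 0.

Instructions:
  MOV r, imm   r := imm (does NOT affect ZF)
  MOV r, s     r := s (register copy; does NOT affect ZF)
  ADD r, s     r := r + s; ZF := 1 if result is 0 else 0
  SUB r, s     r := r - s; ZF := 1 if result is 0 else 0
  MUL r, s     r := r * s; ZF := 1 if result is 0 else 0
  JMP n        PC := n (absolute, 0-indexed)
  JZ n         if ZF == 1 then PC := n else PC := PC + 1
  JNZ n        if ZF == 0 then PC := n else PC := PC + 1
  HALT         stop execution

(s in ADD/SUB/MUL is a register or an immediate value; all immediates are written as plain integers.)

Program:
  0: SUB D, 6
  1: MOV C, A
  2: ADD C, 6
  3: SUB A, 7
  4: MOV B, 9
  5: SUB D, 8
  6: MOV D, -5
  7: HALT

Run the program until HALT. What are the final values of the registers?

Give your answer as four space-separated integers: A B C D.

Answer: -7 9 6 -5

Derivation:
Step 1: PC=0 exec 'SUB D, 6'. After: A=0 B=0 C=0 D=-6 ZF=0 PC=1
Step 2: PC=1 exec 'MOV C, A'. After: A=0 B=0 C=0 D=-6 ZF=0 PC=2
Step 3: PC=2 exec 'ADD C, 6'. After: A=0 B=0 C=6 D=-6 ZF=0 PC=3
Step 4: PC=3 exec 'SUB A, 7'. After: A=-7 B=0 C=6 D=-6 ZF=0 PC=4
Step 5: PC=4 exec 'MOV B, 9'. After: A=-7 B=9 C=6 D=-6 ZF=0 PC=5
Step 6: PC=5 exec 'SUB D, 8'. After: A=-7 B=9 C=6 D=-14 ZF=0 PC=6
Step 7: PC=6 exec 'MOV D, -5'. After: A=-7 B=9 C=6 D=-5 ZF=0 PC=7
Step 8: PC=7 exec 'HALT'. After: A=-7 B=9 C=6 D=-5 ZF=0 PC=7 HALTED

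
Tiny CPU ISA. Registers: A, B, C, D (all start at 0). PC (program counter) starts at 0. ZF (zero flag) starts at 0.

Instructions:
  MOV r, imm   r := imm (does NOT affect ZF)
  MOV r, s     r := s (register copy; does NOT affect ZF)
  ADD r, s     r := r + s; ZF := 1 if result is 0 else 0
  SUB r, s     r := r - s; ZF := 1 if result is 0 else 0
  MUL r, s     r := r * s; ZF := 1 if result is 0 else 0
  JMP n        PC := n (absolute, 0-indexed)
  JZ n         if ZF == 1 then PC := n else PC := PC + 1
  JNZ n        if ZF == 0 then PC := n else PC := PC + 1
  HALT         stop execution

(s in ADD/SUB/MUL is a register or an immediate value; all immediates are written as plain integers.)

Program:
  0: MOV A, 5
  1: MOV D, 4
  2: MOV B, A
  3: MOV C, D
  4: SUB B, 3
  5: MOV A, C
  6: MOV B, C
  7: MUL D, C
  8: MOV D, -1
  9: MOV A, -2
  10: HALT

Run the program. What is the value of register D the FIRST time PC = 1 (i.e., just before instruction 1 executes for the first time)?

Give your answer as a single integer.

Step 1: PC=0 exec 'MOV A, 5'. After: A=5 B=0 C=0 D=0 ZF=0 PC=1
First time PC=1: D=0

0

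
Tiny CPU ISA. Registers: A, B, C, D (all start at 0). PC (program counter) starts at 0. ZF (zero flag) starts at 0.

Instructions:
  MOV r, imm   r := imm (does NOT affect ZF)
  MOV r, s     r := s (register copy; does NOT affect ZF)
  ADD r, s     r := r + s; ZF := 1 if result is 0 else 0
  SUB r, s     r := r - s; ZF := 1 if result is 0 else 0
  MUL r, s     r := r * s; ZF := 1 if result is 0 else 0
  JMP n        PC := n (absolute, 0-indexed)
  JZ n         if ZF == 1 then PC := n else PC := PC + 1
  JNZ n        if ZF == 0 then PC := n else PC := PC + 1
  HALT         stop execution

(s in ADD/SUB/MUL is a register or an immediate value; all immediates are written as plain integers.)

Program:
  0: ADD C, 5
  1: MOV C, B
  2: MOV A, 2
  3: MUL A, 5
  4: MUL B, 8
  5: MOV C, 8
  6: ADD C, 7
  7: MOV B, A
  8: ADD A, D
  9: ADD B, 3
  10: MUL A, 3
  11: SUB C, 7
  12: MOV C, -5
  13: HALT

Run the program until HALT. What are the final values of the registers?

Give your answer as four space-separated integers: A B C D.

Answer: 30 13 -5 0

Derivation:
Step 1: PC=0 exec 'ADD C, 5'. After: A=0 B=0 C=5 D=0 ZF=0 PC=1
Step 2: PC=1 exec 'MOV C, B'. After: A=0 B=0 C=0 D=0 ZF=0 PC=2
Step 3: PC=2 exec 'MOV A, 2'. After: A=2 B=0 C=0 D=0 ZF=0 PC=3
Step 4: PC=3 exec 'MUL A, 5'. After: A=10 B=0 C=0 D=0 ZF=0 PC=4
Step 5: PC=4 exec 'MUL B, 8'. After: A=10 B=0 C=0 D=0 ZF=1 PC=5
Step 6: PC=5 exec 'MOV C, 8'. After: A=10 B=0 C=8 D=0 ZF=1 PC=6
Step 7: PC=6 exec 'ADD C, 7'. After: A=10 B=0 C=15 D=0 ZF=0 PC=7
Step 8: PC=7 exec 'MOV B, A'. After: A=10 B=10 C=15 D=0 ZF=0 PC=8
Step 9: PC=8 exec 'ADD A, D'. After: A=10 B=10 C=15 D=0 ZF=0 PC=9
Step 10: PC=9 exec 'ADD B, 3'. After: A=10 B=13 C=15 D=0 ZF=0 PC=10
Step 11: PC=10 exec 'MUL A, 3'. After: A=30 B=13 C=15 D=0 ZF=0 PC=11
Step 12: PC=11 exec 'SUB C, 7'. After: A=30 B=13 C=8 D=0 ZF=0 PC=12
Step 13: PC=12 exec 'MOV C, -5'. After: A=30 B=13 C=-5 D=0 ZF=0 PC=13
Step 14: PC=13 exec 'HALT'. After: A=30 B=13 C=-5 D=0 ZF=0 PC=13 HALTED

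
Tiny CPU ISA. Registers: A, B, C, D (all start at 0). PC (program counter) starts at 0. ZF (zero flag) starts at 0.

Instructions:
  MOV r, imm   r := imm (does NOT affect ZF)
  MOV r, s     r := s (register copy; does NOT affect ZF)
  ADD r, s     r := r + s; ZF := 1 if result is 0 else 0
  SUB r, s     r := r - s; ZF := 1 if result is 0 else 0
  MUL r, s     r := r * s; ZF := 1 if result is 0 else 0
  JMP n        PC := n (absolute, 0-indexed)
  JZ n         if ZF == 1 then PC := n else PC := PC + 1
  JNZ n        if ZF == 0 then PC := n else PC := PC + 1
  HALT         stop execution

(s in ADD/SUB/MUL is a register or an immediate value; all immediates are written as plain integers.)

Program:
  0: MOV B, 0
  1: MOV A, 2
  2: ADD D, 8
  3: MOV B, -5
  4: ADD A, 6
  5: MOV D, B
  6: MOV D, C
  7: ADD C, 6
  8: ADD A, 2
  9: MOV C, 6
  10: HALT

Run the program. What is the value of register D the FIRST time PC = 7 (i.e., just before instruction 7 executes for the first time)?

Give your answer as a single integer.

Step 1: PC=0 exec 'MOV B, 0'. After: A=0 B=0 C=0 D=0 ZF=0 PC=1
Step 2: PC=1 exec 'MOV A, 2'. After: A=2 B=0 C=0 D=0 ZF=0 PC=2
Step 3: PC=2 exec 'ADD D, 8'. After: A=2 B=0 C=0 D=8 ZF=0 PC=3
Step 4: PC=3 exec 'MOV B, -5'. After: A=2 B=-5 C=0 D=8 ZF=0 PC=4
Step 5: PC=4 exec 'ADD A, 6'. After: A=8 B=-5 C=0 D=8 ZF=0 PC=5
Step 6: PC=5 exec 'MOV D, B'. After: A=8 B=-5 C=0 D=-5 ZF=0 PC=6
Step 7: PC=6 exec 'MOV D, C'. After: A=8 B=-5 C=0 D=0 ZF=0 PC=7
First time PC=7: D=0

0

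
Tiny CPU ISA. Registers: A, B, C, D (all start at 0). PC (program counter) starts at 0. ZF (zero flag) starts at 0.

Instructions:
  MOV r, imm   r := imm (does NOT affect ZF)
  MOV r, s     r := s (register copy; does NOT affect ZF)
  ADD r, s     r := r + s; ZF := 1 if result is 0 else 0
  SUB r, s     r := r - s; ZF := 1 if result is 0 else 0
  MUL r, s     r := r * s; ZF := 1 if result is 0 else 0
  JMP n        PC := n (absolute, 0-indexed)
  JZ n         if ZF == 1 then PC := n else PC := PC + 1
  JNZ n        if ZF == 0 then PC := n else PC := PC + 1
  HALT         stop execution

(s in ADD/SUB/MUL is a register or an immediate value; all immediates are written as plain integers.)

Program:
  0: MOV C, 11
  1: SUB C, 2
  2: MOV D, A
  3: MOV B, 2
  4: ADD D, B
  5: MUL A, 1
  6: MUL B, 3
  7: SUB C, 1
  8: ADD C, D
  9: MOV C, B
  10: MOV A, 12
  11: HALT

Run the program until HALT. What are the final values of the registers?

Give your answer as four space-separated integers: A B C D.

Step 1: PC=0 exec 'MOV C, 11'. After: A=0 B=0 C=11 D=0 ZF=0 PC=1
Step 2: PC=1 exec 'SUB C, 2'. After: A=0 B=0 C=9 D=0 ZF=0 PC=2
Step 3: PC=2 exec 'MOV D, A'. After: A=0 B=0 C=9 D=0 ZF=0 PC=3
Step 4: PC=3 exec 'MOV B, 2'. After: A=0 B=2 C=9 D=0 ZF=0 PC=4
Step 5: PC=4 exec 'ADD D, B'. After: A=0 B=2 C=9 D=2 ZF=0 PC=5
Step 6: PC=5 exec 'MUL A, 1'. After: A=0 B=2 C=9 D=2 ZF=1 PC=6
Step 7: PC=6 exec 'MUL B, 3'. After: A=0 B=6 C=9 D=2 ZF=0 PC=7
Step 8: PC=7 exec 'SUB C, 1'. After: A=0 B=6 C=8 D=2 ZF=0 PC=8
Step 9: PC=8 exec 'ADD C, D'. After: A=0 B=6 C=10 D=2 ZF=0 PC=9
Step 10: PC=9 exec 'MOV C, B'. After: A=0 B=6 C=6 D=2 ZF=0 PC=10
Step 11: PC=10 exec 'MOV A, 12'. After: A=12 B=6 C=6 D=2 ZF=0 PC=11
Step 12: PC=11 exec 'HALT'. After: A=12 B=6 C=6 D=2 ZF=0 PC=11 HALTED

Answer: 12 6 6 2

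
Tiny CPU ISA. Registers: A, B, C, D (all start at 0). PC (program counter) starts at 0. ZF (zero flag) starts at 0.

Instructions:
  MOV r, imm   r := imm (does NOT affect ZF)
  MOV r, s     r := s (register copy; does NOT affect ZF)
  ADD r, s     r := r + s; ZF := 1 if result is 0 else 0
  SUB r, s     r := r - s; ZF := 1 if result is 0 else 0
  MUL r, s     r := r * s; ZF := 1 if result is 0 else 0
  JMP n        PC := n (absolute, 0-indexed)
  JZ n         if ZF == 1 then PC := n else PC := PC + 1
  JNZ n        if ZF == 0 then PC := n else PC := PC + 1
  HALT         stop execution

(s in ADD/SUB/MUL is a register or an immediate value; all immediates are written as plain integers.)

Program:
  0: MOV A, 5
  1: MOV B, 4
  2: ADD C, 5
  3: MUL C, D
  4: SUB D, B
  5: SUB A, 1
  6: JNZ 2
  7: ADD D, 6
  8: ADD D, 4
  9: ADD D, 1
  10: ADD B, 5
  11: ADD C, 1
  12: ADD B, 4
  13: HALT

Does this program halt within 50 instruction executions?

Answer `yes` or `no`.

Step 1: PC=0 exec 'MOV A, 5'. After: A=5 B=0 C=0 D=0 ZF=0 PC=1
Step 2: PC=1 exec 'MOV B, 4'. After: A=5 B=4 C=0 D=0 ZF=0 PC=2
Step 3: PC=2 exec 'ADD C, 5'. After: A=5 B=4 C=5 D=0 ZF=0 PC=3
Step 4: PC=3 exec 'MUL C, D'. After: A=5 B=4 C=0 D=0 ZF=1 PC=4
Step 5: PC=4 exec 'SUB D, B'. After: A=5 B=4 C=0 D=-4 ZF=0 PC=5
Step 6: PC=5 exec 'SUB A, 1'. After: A=4 B=4 C=0 D=-4 ZF=0 PC=6
Step 7: PC=6 exec 'JNZ 2'. After: A=4 B=4 C=0 D=-4 ZF=0 PC=2
Step 8: PC=2 exec 'ADD C, 5'. After: A=4 B=4 C=5 D=-4 ZF=0 PC=3
Step 9: PC=3 exec 'MUL C, D'. After: A=4 B=4 C=-20 D=-4 ZF=0 PC=4
Step 10: PC=4 exec 'SUB D, B'. After: A=4 B=4 C=-20 D=-8 ZF=0 PC=5
Step 11: PC=5 exec 'SUB A, 1'. After: A=3 B=4 C=-20 D=-8 ZF=0 PC=6
Step 12: PC=6 exec 'JNZ 2'. After: A=3 B=4 C=-20 D=-8 ZF=0 PC=2
Step 13: PC=2 exec 'ADD C, 5'. After: A=3 B=4 C=-15 D=-8 ZF=0 PC=3
Step 14: PC=3 exec 'MUL C, D'. After: A=3 B=4 C=120 D=-8 ZF=0 PC=4
Step 15: PC=4 exec 'SUB D, B'. After: A=3 B=4 C=120 D=-12 ZF=0 PC=5
Step 16: PC=5 exec 'SUB A, 1'. After: A=2 B=4 C=120 D=-12 ZF=0 PC=6
Step 17: PC=6 exec 'JNZ 2'. After: A=2 B=4 C=120 D=-12 ZF=0 PC=2
Step 18: PC=2 exec 'ADD C, 5'. After: A=2 B=4 C=125 D=-12 ZF=0 PC=3
Step 19: PC=3 exec 'MUL C, D'. After: A=2 B=4 C=-1500 D=-12 ZF=0 PC=4
Step 20: PC=4 exec 'SUB D, B'. After: A=2 B=4 C=-1500 D=-16 ZF=0 PC=5
Step 21: PC=5 exec 'SUB A, 1'. After: A=1 B=4 C=-1500 D=-16 ZF=0 PC=6
Step 22: PC=6 exec 'JNZ 2'. After: A=1 B=4 C=-1500 D=-16 ZF=0 PC=2
Step 23: PC=2 exec 'ADD C, 5'. After: A=1 B=4 C=-1495 D=-16 ZF=0 PC=3
Step 24: PC=3 exec 'MUL C, D'. After: A=1 B=4 C=23920 D=-16 ZF=0 PC=4
Step 25: PC=4 exec 'SUB D, B'. After: A=1 B=4 C=23920 D=-20 ZF=0 PC=5
Step 26: PC=5 exec 'SUB A, 1'. After: A=0 B=4 C=23920 D=-20 ZF=1 PC=6
Step 27: PC=6 exec 'JNZ 2'. After: A=0 B=4 C=23920 D=-20 ZF=1 PC=7
Step 28: PC=7 exec 'ADD D, 6'. After: A=0 B=4 C=23920 D=-14 ZF=0 PC=8
Step 29: PC=8 exec 'ADD D, 4'. After: A=0 B=4 C=23920 D=-10 ZF=0 PC=9
Step 30: PC=9 exec 'ADD D, 1'. After: A=0 B=4 C=23920 D=-9 ZF=0 PC=10
Step 31: PC=10 exec 'ADD B, 5'. After: A=0 B=9 C=23920 D=-9 ZF=0 PC=11
Step 32: PC=11 exec 'ADD C, 1'. After: A=0 B=9 C=23921 D=-9 ZF=0 PC=12
Step 33: PC=12 exec 'ADD B, 4'. After: A=0 B=13 C=23921 D=-9 ZF=0 PC=13
Step 34: PC=13 exec 'HALT'. After: A=0 B=13 C=23921 D=-9 ZF=0 PC=13 HALTED

Answer: yes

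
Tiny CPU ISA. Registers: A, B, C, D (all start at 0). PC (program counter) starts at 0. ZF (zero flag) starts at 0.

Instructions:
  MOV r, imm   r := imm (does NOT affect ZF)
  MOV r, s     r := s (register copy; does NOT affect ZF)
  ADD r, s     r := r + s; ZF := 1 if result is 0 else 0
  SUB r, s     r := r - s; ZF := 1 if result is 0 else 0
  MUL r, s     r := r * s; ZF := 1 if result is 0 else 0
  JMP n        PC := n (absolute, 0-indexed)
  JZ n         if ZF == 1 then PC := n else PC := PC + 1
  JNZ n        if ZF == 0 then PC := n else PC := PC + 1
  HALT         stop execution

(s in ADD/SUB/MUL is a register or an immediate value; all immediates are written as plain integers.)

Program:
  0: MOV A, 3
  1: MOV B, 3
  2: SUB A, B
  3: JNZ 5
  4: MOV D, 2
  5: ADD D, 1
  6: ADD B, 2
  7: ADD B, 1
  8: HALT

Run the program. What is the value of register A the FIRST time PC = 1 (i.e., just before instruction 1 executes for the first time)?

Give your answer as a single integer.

Step 1: PC=0 exec 'MOV A, 3'. After: A=3 B=0 C=0 D=0 ZF=0 PC=1
First time PC=1: A=3

3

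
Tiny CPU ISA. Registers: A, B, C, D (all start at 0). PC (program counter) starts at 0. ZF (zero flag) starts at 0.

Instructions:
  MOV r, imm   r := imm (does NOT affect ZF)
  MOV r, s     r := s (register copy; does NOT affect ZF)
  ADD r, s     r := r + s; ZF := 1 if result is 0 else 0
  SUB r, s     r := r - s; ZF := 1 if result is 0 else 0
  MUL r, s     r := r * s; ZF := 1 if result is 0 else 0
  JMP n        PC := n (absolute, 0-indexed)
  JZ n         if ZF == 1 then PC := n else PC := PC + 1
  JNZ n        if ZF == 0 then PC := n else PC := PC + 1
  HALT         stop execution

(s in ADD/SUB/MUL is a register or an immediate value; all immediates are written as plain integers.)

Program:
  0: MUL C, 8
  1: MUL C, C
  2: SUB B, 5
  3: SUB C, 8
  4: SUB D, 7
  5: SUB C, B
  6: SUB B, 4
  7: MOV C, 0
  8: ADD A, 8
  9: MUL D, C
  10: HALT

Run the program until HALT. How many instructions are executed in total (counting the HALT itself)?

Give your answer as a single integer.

Answer: 11

Derivation:
Step 1: PC=0 exec 'MUL C, 8'. After: A=0 B=0 C=0 D=0 ZF=1 PC=1
Step 2: PC=1 exec 'MUL C, C'. After: A=0 B=0 C=0 D=0 ZF=1 PC=2
Step 3: PC=2 exec 'SUB B, 5'. After: A=0 B=-5 C=0 D=0 ZF=0 PC=3
Step 4: PC=3 exec 'SUB C, 8'. After: A=0 B=-5 C=-8 D=0 ZF=0 PC=4
Step 5: PC=4 exec 'SUB D, 7'. After: A=0 B=-5 C=-8 D=-7 ZF=0 PC=5
Step 6: PC=5 exec 'SUB C, B'. After: A=0 B=-5 C=-3 D=-7 ZF=0 PC=6
Step 7: PC=6 exec 'SUB B, 4'. After: A=0 B=-9 C=-3 D=-7 ZF=0 PC=7
Step 8: PC=7 exec 'MOV C, 0'. After: A=0 B=-9 C=0 D=-7 ZF=0 PC=8
Step 9: PC=8 exec 'ADD A, 8'. After: A=8 B=-9 C=0 D=-7 ZF=0 PC=9
Step 10: PC=9 exec 'MUL D, C'. After: A=8 B=-9 C=0 D=0 ZF=1 PC=10
Step 11: PC=10 exec 'HALT'. After: A=8 B=-9 C=0 D=0 ZF=1 PC=10 HALTED
Total instructions executed: 11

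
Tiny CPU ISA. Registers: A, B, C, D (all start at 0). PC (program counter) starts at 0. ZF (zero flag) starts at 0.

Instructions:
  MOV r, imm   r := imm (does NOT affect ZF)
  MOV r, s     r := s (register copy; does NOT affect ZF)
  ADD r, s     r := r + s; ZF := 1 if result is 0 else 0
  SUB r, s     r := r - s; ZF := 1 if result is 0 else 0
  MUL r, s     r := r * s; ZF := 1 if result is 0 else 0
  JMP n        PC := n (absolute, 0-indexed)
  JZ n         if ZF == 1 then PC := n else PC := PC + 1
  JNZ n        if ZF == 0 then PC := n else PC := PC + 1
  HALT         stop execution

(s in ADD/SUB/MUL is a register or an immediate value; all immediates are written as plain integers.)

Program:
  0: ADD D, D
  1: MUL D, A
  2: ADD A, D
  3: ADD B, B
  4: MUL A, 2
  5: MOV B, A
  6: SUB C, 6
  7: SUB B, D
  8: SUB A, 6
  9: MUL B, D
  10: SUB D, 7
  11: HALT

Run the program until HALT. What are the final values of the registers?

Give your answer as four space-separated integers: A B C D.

Step 1: PC=0 exec 'ADD D, D'. After: A=0 B=0 C=0 D=0 ZF=1 PC=1
Step 2: PC=1 exec 'MUL D, A'. After: A=0 B=0 C=0 D=0 ZF=1 PC=2
Step 3: PC=2 exec 'ADD A, D'. After: A=0 B=0 C=0 D=0 ZF=1 PC=3
Step 4: PC=3 exec 'ADD B, B'. After: A=0 B=0 C=0 D=0 ZF=1 PC=4
Step 5: PC=4 exec 'MUL A, 2'. After: A=0 B=0 C=0 D=0 ZF=1 PC=5
Step 6: PC=5 exec 'MOV B, A'. After: A=0 B=0 C=0 D=0 ZF=1 PC=6
Step 7: PC=6 exec 'SUB C, 6'. After: A=0 B=0 C=-6 D=0 ZF=0 PC=7
Step 8: PC=7 exec 'SUB B, D'. After: A=0 B=0 C=-6 D=0 ZF=1 PC=8
Step 9: PC=8 exec 'SUB A, 6'. After: A=-6 B=0 C=-6 D=0 ZF=0 PC=9
Step 10: PC=9 exec 'MUL B, D'. After: A=-6 B=0 C=-6 D=0 ZF=1 PC=10
Step 11: PC=10 exec 'SUB D, 7'. After: A=-6 B=0 C=-6 D=-7 ZF=0 PC=11
Step 12: PC=11 exec 'HALT'. After: A=-6 B=0 C=-6 D=-7 ZF=0 PC=11 HALTED

Answer: -6 0 -6 -7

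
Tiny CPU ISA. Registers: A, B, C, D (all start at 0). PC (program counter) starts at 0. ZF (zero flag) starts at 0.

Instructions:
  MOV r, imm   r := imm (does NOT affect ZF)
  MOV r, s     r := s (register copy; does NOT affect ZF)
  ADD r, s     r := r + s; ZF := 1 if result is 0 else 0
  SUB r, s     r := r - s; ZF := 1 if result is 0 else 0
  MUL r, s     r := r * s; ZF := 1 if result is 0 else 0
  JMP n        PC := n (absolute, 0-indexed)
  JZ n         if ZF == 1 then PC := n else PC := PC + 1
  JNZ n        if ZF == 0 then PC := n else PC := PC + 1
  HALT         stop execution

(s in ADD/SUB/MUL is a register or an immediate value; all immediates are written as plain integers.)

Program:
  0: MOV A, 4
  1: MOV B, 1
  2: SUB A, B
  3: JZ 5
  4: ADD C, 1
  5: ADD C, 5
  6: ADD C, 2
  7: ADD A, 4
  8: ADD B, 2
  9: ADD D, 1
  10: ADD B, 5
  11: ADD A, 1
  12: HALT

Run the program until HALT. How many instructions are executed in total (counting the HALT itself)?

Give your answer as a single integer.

Step 1: PC=0 exec 'MOV A, 4'. After: A=4 B=0 C=0 D=0 ZF=0 PC=1
Step 2: PC=1 exec 'MOV B, 1'. After: A=4 B=1 C=0 D=0 ZF=0 PC=2
Step 3: PC=2 exec 'SUB A, B'. After: A=3 B=1 C=0 D=0 ZF=0 PC=3
Step 4: PC=3 exec 'JZ 5'. After: A=3 B=1 C=0 D=0 ZF=0 PC=4
Step 5: PC=4 exec 'ADD C, 1'. After: A=3 B=1 C=1 D=0 ZF=0 PC=5
Step 6: PC=5 exec 'ADD C, 5'. After: A=3 B=1 C=6 D=0 ZF=0 PC=6
Step 7: PC=6 exec 'ADD C, 2'. After: A=3 B=1 C=8 D=0 ZF=0 PC=7
Step 8: PC=7 exec 'ADD A, 4'. After: A=7 B=1 C=8 D=0 ZF=0 PC=8
Step 9: PC=8 exec 'ADD B, 2'. After: A=7 B=3 C=8 D=0 ZF=0 PC=9
Step 10: PC=9 exec 'ADD D, 1'. After: A=7 B=3 C=8 D=1 ZF=0 PC=10
Step 11: PC=10 exec 'ADD B, 5'. After: A=7 B=8 C=8 D=1 ZF=0 PC=11
Step 12: PC=11 exec 'ADD A, 1'. After: A=8 B=8 C=8 D=1 ZF=0 PC=12
Step 13: PC=12 exec 'HALT'. After: A=8 B=8 C=8 D=1 ZF=0 PC=12 HALTED
Total instructions executed: 13

Answer: 13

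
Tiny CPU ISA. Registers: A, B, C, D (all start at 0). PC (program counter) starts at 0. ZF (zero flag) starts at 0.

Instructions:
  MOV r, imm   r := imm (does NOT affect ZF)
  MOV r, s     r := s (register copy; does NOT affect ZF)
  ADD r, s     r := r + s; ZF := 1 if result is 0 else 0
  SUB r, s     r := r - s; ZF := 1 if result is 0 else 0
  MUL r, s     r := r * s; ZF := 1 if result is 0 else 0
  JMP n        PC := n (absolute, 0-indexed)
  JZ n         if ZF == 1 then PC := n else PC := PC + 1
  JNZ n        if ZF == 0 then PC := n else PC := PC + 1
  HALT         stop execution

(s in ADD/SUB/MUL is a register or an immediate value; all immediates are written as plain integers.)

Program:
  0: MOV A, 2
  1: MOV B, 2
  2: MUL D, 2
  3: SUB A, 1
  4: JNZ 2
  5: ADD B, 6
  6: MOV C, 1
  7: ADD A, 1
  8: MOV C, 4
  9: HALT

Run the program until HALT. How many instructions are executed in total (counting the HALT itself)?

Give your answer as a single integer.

Answer: 13

Derivation:
Step 1: PC=0 exec 'MOV A, 2'. After: A=2 B=0 C=0 D=0 ZF=0 PC=1
Step 2: PC=1 exec 'MOV B, 2'. After: A=2 B=2 C=0 D=0 ZF=0 PC=2
Step 3: PC=2 exec 'MUL D, 2'. After: A=2 B=2 C=0 D=0 ZF=1 PC=3
Step 4: PC=3 exec 'SUB A, 1'. After: A=1 B=2 C=0 D=0 ZF=0 PC=4
Step 5: PC=4 exec 'JNZ 2'. After: A=1 B=2 C=0 D=0 ZF=0 PC=2
Step 6: PC=2 exec 'MUL D, 2'. After: A=1 B=2 C=0 D=0 ZF=1 PC=3
Step 7: PC=3 exec 'SUB A, 1'. After: A=0 B=2 C=0 D=0 ZF=1 PC=4
Step 8: PC=4 exec 'JNZ 2'. After: A=0 B=2 C=0 D=0 ZF=1 PC=5
Step 9: PC=5 exec 'ADD B, 6'. After: A=0 B=8 C=0 D=0 ZF=0 PC=6
Step 10: PC=6 exec 'MOV C, 1'. After: A=0 B=8 C=1 D=0 ZF=0 PC=7
Step 11: PC=7 exec 'ADD A, 1'. After: A=1 B=8 C=1 D=0 ZF=0 PC=8
Step 12: PC=8 exec 'MOV C, 4'. After: A=1 B=8 C=4 D=0 ZF=0 PC=9
Step 13: PC=9 exec 'HALT'. After: A=1 B=8 C=4 D=0 ZF=0 PC=9 HALTED
Total instructions executed: 13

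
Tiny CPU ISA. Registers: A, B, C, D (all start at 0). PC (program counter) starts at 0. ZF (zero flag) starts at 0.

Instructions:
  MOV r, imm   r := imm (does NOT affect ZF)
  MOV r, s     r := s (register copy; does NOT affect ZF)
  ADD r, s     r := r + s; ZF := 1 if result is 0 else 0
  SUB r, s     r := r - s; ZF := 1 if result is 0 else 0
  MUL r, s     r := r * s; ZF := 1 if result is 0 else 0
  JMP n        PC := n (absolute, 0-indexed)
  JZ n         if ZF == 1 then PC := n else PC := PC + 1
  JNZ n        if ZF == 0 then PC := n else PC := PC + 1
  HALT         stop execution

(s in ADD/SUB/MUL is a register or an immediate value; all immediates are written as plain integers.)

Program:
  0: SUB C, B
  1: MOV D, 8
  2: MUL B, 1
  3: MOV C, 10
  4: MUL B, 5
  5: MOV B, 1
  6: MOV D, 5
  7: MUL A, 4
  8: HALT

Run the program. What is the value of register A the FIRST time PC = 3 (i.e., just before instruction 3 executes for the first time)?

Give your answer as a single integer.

Step 1: PC=0 exec 'SUB C, B'. After: A=0 B=0 C=0 D=0 ZF=1 PC=1
Step 2: PC=1 exec 'MOV D, 8'. After: A=0 B=0 C=0 D=8 ZF=1 PC=2
Step 3: PC=2 exec 'MUL B, 1'. After: A=0 B=0 C=0 D=8 ZF=1 PC=3
First time PC=3: A=0

0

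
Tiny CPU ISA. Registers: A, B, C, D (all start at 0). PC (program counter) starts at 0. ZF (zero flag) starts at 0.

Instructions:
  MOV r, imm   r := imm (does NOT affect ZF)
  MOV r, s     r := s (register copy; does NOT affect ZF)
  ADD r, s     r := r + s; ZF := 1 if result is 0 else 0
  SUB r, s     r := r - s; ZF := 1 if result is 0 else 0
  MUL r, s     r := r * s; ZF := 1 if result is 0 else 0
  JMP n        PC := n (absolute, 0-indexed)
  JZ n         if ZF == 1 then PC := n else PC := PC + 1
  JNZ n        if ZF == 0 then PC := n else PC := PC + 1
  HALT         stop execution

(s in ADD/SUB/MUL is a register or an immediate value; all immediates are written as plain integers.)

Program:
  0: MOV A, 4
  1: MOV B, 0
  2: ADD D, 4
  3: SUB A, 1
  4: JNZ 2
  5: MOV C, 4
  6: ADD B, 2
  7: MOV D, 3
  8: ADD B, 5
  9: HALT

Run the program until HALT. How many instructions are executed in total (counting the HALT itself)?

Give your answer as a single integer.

Step 1: PC=0 exec 'MOV A, 4'. After: A=4 B=0 C=0 D=0 ZF=0 PC=1
Step 2: PC=1 exec 'MOV B, 0'. After: A=4 B=0 C=0 D=0 ZF=0 PC=2
Step 3: PC=2 exec 'ADD D, 4'. After: A=4 B=0 C=0 D=4 ZF=0 PC=3
Step 4: PC=3 exec 'SUB A, 1'. After: A=3 B=0 C=0 D=4 ZF=0 PC=4
Step 5: PC=4 exec 'JNZ 2'. After: A=3 B=0 C=0 D=4 ZF=0 PC=2
Step 6: PC=2 exec 'ADD D, 4'. After: A=3 B=0 C=0 D=8 ZF=0 PC=3
Step 7: PC=3 exec 'SUB A, 1'. After: A=2 B=0 C=0 D=8 ZF=0 PC=4
Step 8: PC=4 exec 'JNZ 2'. After: A=2 B=0 C=0 D=8 ZF=0 PC=2
Step 9: PC=2 exec 'ADD D, 4'. After: A=2 B=0 C=0 D=12 ZF=0 PC=3
Step 10: PC=3 exec 'SUB A, 1'. After: A=1 B=0 C=0 D=12 ZF=0 PC=4
Step 11: PC=4 exec 'JNZ 2'. After: A=1 B=0 C=0 D=12 ZF=0 PC=2
Step 12: PC=2 exec 'ADD D, 4'. After: A=1 B=0 C=0 D=16 ZF=0 PC=3
Step 13: PC=3 exec 'SUB A, 1'. After: A=0 B=0 C=0 D=16 ZF=1 PC=4
Step 14: PC=4 exec 'JNZ 2'. After: A=0 B=0 C=0 D=16 ZF=1 PC=5
Step 15: PC=5 exec 'MOV C, 4'. After: A=0 B=0 C=4 D=16 ZF=1 PC=6
Step 16: PC=6 exec 'ADD B, 2'. After: A=0 B=2 C=4 D=16 ZF=0 PC=7
Step 17: PC=7 exec 'MOV D, 3'. After: A=0 B=2 C=4 D=3 ZF=0 PC=8
Step 18: PC=8 exec 'ADD B, 5'. After: A=0 B=7 C=4 D=3 ZF=0 PC=9
Step 19: PC=9 exec 'HALT'. After: A=0 B=7 C=4 D=3 ZF=0 PC=9 HALTED
Total instructions executed: 19

Answer: 19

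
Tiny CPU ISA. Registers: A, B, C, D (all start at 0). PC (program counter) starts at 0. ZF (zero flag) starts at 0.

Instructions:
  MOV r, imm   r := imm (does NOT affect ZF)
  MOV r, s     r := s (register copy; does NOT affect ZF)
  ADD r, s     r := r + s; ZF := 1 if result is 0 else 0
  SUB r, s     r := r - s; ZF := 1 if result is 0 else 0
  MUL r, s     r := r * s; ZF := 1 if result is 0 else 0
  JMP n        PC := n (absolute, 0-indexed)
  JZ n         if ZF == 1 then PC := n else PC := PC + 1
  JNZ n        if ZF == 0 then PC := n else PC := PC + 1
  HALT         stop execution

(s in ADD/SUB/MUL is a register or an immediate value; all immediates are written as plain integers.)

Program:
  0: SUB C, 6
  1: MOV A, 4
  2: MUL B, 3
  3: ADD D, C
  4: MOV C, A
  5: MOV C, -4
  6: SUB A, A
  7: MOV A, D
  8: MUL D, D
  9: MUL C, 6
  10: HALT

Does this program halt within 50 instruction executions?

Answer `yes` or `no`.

Answer: yes

Derivation:
Step 1: PC=0 exec 'SUB C, 6'. After: A=0 B=0 C=-6 D=0 ZF=0 PC=1
Step 2: PC=1 exec 'MOV A, 4'. After: A=4 B=0 C=-6 D=0 ZF=0 PC=2
Step 3: PC=2 exec 'MUL B, 3'. After: A=4 B=0 C=-6 D=0 ZF=1 PC=3
Step 4: PC=3 exec 'ADD D, C'. After: A=4 B=0 C=-6 D=-6 ZF=0 PC=4
Step 5: PC=4 exec 'MOV C, A'. After: A=4 B=0 C=4 D=-6 ZF=0 PC=5
Step 6: PC=5 exec 'MOV C, -4'. After: A=4 B=0 C=-4 D=-6 ZF=0 PC=6
Step 7: PC=6 exec 'SUB A, A'. After: A=0 B=0 C=-4 D=-6 ZF=1 PC=7
Step 8: PC=7 exec 'MOV A, D'. After: A=-6 B=0 C=-4 D=-6 ZF=1 PC=8
Step 9: PC=8 exec 'MUL D, D'. After: A=-6 B=0 C=-4 D=36 ZF=0 PC=9
Step 10: PC=9 exec 'MUL C, 6'. After: A=-6 B=0 C=-24 D=36 ZF=0 PC=10
Step 11: PC=10 exec 'HALT'. After: A=-6 B=0 C=-24 D=36 ZF=0 PC=10 HALTED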